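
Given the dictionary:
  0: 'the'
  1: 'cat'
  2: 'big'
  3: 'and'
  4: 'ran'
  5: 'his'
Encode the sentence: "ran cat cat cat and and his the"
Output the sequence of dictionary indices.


Look up each word in the dictionary:
  'ran' -> 4
  'cat' -> 1
  'cat' -> 1
  'cat' -> 1
  'and' -> 3
  'and' -> 3
  'his' -> 5
  'the' -> 0

Encoded: [4, 1, 1, 1, 3, 3, 5, 0]


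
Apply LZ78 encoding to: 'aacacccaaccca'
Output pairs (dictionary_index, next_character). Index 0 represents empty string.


LZ78 encoding steps:
Dictionary: {0: ''}
Step 1: w='' (idx 0), next='a' -> output (0, 'a'), add 'a' as idx 1
Step 2: w='a' (idx 1), next='c' -> output (1, 'c'), add 'ac' as idx 2
Step 3: w='ac' (idx 2), next='c' -> output (2, 'c'), add 'acc' as idx 3
Step 4: w='' (idx 0), next='c' -> output (0, 'c'), add 'c' as idx 4
Step 5: w='a' (idx 1), next='a' -> output (1, 'a'), add 'aa' as idx 5
Step 6: w='c' (idx 4), next='c' -> output (4, 'c'), add 'cc' as idx 6
Step 7: w='c' (idx 4), next='a' -> output (4, 'a'), add 'ca' as idx 7


Encoded: [(0, 'a'), (1, 'c'), (2, 'c'), (0, 'c'), (1, 'a'), (4, 'c'), (4, 'a')]


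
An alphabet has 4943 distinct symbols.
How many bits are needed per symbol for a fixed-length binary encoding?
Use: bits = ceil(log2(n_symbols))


log2(4943) = 12.2712
Bracket: 2^12 = 4096 < 4943 <= 2^13 = 8192
So ceil(log2(4943)) = 13

bits = ceil(log2(4943)) = ceil(12.2712) = 13 bits


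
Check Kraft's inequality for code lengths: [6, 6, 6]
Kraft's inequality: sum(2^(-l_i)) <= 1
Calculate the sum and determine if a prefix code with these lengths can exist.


Sum = 2^(-6) + 2^(-6) + 2^(-6)
    = 0.015625 + 0.015625 + 0.015625
    = 3/64 = 0.046875
Since 0.046875 <= 1, Kraft's inequality IS satisfied.
A prefix code with these lengths CAN exist.

Kraft sum = 0.046875. Satisfied.


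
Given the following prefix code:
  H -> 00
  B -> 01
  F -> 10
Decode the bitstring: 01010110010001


Decoding step by step:
Bits 01 -> B
Bits 01 -> B
Bits 01 -> B
Bits 10 -> F
Bits 01 -> B
Bits 00 -> H
Bits 01 -> B


Decoded message: BBBFBHB


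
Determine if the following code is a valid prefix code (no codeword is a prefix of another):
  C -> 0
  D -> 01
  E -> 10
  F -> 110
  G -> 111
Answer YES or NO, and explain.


Checking each pair (does one codeword prefix another?):
  C='0' vs D='01': prefix -- VIOLATION

NO -- this is NOT a valid prefix code. C (0) is a prefix of D (01).


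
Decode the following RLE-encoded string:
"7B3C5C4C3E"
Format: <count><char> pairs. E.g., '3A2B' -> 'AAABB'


Expanding each <count><char> pair:
  7B -> 'BBBBBBB'
  3C -> 'CCC'
  5C -> 'CCCCC'
  4C -> 'CCCC'
  3E -> 'EEE'

Decoded = BBBBBBBCCCCCCCCCCCCEEE


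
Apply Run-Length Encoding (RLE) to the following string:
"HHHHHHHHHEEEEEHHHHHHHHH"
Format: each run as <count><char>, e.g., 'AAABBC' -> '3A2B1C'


Scanning runs left to right:
  i=0: run of 'H' x 9 -> '9H'
  i=9: run of 'E' x 5 -> '5E'
  i=14: run of 'H' x 9 -> '9H'

RLE = 9H5E9H


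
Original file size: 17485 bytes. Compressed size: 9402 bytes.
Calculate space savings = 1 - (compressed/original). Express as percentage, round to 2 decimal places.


ratio = compressed/original = 9402/17485 = 0.537718
savings = 1 - ratio = 1 - 0.537718 = 0.462282
as a percentage: 0.462282 * 100 = 46.23%

Space savings = 1 - 9402/17485 = 46.23%


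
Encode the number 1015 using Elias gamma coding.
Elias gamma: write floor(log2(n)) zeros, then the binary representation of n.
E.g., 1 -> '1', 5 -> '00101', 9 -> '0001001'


num_bits = floor(log2(1015)) + 1 = 10
leading_zeros = num_bits - 1 = 9
binary(1015) = 1111110111

Elias gamma(1015) = '000000000' + '1111110111' = 0000000001111110111 (19 bits)


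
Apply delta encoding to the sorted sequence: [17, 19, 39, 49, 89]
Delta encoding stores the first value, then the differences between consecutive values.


First value: 17
Deltas:
  19 - 17 = 2
  39 - 19 = 20
  49 - 39 = 10
  89 - 49 = 40


Delta encoded: [17, 2, 20, 10, 40]


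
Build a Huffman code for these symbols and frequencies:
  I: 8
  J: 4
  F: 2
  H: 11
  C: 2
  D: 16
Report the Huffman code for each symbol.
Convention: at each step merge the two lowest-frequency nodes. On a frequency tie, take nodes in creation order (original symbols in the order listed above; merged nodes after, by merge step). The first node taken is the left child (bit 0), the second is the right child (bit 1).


Huffman tree construction:
Step 1: Merge F(2) + C(2) = 4
Step 2: Merge J(4) + (F+C)(4) = 8
Step 3: Merge I(8) + (J+(F+C))(8) = 16
Step 4: Merge H(11) + D(16) = 27
Step 5: Merge (I+(J+(F+C)))(16) + (H+D)(27) = 43
Read each symbol's code off the tree from the root (left child = 0, right child = 1).

Codes:
  I: 00 (length 2)
  J: 010 (length 3)
  F: 0110 (length 4)
  H: 10 (length 2)
  C: 0111 (length 4)
  D: 11 (length 2)
Average code length: 98/43 = 2.2791 bits/symbol


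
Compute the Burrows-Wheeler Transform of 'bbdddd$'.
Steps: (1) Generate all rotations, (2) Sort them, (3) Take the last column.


Rotations (sorted):
  0: $bbdddd -> last char: d
  1: bbdddd$ -> last char: $
  2: bdddd$b -> last char: b
  3: d$bbddd -> last char: d
  4: dd$bbdd -> last char: d
  5: ddd$bbd -> last char: d
  6: dddd$bb -> last char: b


BWT = d$bdddb


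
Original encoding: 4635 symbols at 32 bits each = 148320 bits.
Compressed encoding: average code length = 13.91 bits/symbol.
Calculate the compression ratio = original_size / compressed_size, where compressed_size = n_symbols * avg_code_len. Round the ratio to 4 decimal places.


original_size = n_symbols * orig_bits = 4635 * 32 = 148320 bits
compressed_size = n_symbols * avg_code_len = 4635 * 13.91 = 64472.85 bits
ratio = original_size / compressed_size = 148320 / 64472.85 = 2.3005

Compression ratio = 2.3005


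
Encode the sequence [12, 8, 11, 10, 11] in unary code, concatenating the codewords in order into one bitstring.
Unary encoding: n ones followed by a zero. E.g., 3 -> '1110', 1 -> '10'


Encode each number as n ones followed by a terminating 0:
  12 -> 1111111111110 (13 bits)
  8 -> 111111110 (9 bits)
  11 -> 111111111110 (12 bits)
  10 -> 11111111110 (11 bits)
  11 -> 111111111110 (12 bits)
Total length = 13 + 9 + 12 + 11 + 12 = 57 bits.

Unary([12, 8, 11, 10, 11]) = 111111111111011111111011111111111011111111110111111111110 (57 bits)


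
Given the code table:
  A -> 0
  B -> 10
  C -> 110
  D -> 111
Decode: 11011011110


Decoding:
110 -> C
110 -> C
111 -> D
10 -> B


Result: CCDB


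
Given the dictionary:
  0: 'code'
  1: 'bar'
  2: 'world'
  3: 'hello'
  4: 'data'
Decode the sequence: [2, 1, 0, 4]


Look up each index in the dictionary:
  2 -> 'world'
  1 -> 'bar'
  0 -> 'code'
  4 -> 'data'

Decoded: "world bar code data"


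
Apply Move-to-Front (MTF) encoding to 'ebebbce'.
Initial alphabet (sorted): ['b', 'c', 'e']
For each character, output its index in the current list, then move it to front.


MTF encoding:
'e': index 2 in ['b', 'c', 'e'] -> ['e', 'b', 'c']
'b': index 1 in ['e', 'b', 'c'] -> ['b', 'e', 'c']
'e': index 1 in ['b', 'e', 'c'] -> ['e', 'b', 'c']
'b': index 1 in ['e', 'b', 'c'] -> ['b', 'e', 'c']
'b': index 0 in ['b', 'e', 'c'] -> ['b', 'e', 'c']
'c': index 2 in ['b', 'e', 'c'] -> ['c', 'b', 'e']
'e': index 2 in ['c', 'b', 'e'] -> ['e', 'c', 'b']


Output: [2, 1, 1, 1, 0, 2, 2]


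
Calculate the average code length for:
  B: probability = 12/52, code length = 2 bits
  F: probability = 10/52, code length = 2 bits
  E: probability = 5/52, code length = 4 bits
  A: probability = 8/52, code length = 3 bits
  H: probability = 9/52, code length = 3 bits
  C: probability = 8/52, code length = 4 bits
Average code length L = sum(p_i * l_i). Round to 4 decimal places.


Weighted contributions p_i * l_i:
  B: (12/52) * 2 = 24/52
  F: (10/52) * 2 = 20/52
  E: (5/52) * 4 = 20/52
  A: (8/52) * 3 = 24/52
  H: (9/52) * 3 = 27/52
  C: (8/52) * 4 = 32/52
Sum = (24 + 20 + 20 + 24 + 27 + 32)/52 = 147/52

L = 147/52 = 2.8269 bits/symbol


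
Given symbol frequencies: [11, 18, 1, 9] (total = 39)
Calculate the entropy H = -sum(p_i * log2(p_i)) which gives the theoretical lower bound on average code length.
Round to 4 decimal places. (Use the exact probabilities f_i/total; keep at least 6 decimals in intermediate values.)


Per-symbol terms -p_i * log2(p_i) with p_i = f_i/39:
  p = 11/39 = 0.282051: log2(p) = -1.825971, -p*log2(p) = 0.515017
  p = 18/39 = 0.461538: log2(p) = -1.115477, -p*log2(p) = 0.514836
  p = 1/39 = 0.025641: log2(p) = -5.285402, -p*log2(p) = 0.135523
  p = 9/39 = 0.230769: log2(p) = -2.115477, -p*log2(p) = 0.488187
H = 0.515017 + 0.514836 + 0.135523 + 0.488187 = 1.653563

H = 1.6536 bits/symbol


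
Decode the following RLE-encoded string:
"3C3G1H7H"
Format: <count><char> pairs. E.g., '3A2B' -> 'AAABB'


Expanding each <count><char> pair:
  3C -> 'CCC'
  3G -> 'GGG'
  1H -> 'H'
  7H -> 'HHHHHHH'

Decoded = CCCGGGHHHHHHHH


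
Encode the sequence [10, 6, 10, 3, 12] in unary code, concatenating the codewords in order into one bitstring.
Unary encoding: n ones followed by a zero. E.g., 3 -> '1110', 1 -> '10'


Encode each number as n ones followed by a terminating 0:
  10 -> 11111111110 (11 bits)
  6 -> 1111110 (7 bits)
  10 -> 11111111110 (11 bits)
  3 -> 1110 (4 bits)
  12 -> 1111111111110 (13 bits)
Total length = 11 + 7 + 11 + 4 + 13 = 46 bits.

Unary([10, 6, 10, 3, 12]) = 1111111111011111101111111111011101111111111110 (46 bits)


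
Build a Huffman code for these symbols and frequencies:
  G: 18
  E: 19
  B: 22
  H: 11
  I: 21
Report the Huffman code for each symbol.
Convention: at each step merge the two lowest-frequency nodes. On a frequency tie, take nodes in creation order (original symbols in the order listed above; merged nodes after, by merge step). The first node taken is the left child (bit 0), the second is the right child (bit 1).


Huffman tree construction:
Step 1: Merge H(11) + G(18) = 29
Step 2: Merge E(19) + I(21) = 40
Step 3: Merge B(22) + (H+G)(29) = 51
Step 4: Merge (E+I)(40) + (B+(H+G))(51) = 91
Read each symbol's code off the tree from the root (left child = 0, right child = 1).

Codes:
  G: 111 (length 3)
  E: 00 (length 2)
  B: 10 (length 2)
  H: 110 (length 3)
  I: 01 (length 2)
Average code length: 211/91 = 2.3187 bits/symbol


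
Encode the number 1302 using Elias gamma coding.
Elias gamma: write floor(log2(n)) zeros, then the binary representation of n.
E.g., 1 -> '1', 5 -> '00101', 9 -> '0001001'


num_bits = floor(log2(1302)) + 1 = 11
leading_zeros = num_bits - 1 = 10
binary(1302) = 10100010110

Elias gamma(1302) = '0000000000' + '10100010110' = 000000000010100010110 (21 bits)


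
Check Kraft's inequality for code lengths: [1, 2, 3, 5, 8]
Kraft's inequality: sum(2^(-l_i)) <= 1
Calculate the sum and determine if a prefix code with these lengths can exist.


Sum = 2^(-1) + 2^(-2) + 2^(-3) + 2^(-5) + 2^(-8)
    = 0.5 + 0.25 + 0.125 + 0.03125 + 0.00390625
    = 233/256 = 0.91015625
Since 0.91015625 <= 1, Kraft's inequality IS satisfied.
A prefix code with these lengths CAN exist.

Kraft sum = 0.91015625. Satisfied.


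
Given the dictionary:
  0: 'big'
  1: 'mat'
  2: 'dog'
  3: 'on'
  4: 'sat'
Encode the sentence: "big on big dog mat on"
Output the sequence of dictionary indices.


Look up each word in the dictionary:
  'big' -> 0
  'on' -> 3
  'big' -> 0
  'dog' -> 2
  'mat' -> 1
  'on' -> 3

Encoded: [0, 3, 0, 2, 1, 3]


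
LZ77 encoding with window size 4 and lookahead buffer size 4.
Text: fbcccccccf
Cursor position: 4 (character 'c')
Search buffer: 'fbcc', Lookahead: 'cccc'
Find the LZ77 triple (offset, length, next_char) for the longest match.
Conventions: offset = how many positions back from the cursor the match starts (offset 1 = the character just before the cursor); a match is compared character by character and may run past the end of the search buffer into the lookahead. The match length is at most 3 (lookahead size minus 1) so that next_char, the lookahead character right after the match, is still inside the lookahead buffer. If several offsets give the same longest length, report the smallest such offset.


Try each offset into the search buffer:
  offset=1 (pos 3, char 'c'): match length 3
  offset=2 (pos 2, char 'c'): match length 3
  offset=3 (pos 1, char 'b'): match length 0
  offset=4 (pos 0, char 'f'): match length 0
Longest match has length 3, found at offsets 1, 2; take the smallest, offset 1.
next_char = character at position 4 + 3 = 7 -> 'c'

Best match: offset=1, length=3 (matching 'ccc' starting at position 3)
LZ77 triple: (1, 3, 'c')


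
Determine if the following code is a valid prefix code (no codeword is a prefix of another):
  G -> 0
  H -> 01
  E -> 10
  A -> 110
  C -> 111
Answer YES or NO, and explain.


Checking each pair (does one codeword prefix another?):
  G='0' vs H='01': prefix -- VIOLATION

NO -- this is NOT a valid prefix code. G (0) is a prefix of H (01).


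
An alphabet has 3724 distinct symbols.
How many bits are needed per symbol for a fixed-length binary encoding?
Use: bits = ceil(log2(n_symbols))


log2(3724) = 11.8626
Bracket: 2^11 = 2048 < 3724 <= 2^12 = 4096
So ceil(log2(3724)) = 12

bits = ceil(log2(3724)) = ceil(11.8626) = 12 bits


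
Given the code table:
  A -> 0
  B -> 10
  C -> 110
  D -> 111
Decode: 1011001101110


Decoding:
10 -> B
110 -> C
0 -> A
110 -> C
111 -> D
0 -> A


Result: BCACDA


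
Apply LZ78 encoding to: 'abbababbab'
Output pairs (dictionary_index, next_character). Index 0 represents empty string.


LZ78 encoding steps:
Dictionary: {0: ''}
Step 1: w='' (idx 0), next='a' -> output (0, 'a'), add 'a' as idx 1
Step 2: w='' (idx 0), next='b' -> output (0, 'b'), add 'b' as idx 2
Step 3: w='b' (idx 2), next='a' -> output (2, 'a'), add 'ba' as idx 3
Step 4: w='ba' (idx 3), next='b' -> output (3, 'b'), add 'bab' as idx 4
Step 5: w='bab' (idx 4), end of input -> output (4, '')


Encoded: [(0, 'a'), (0, 'b'), (2, 'a'), (3, 'b'), (4, '')]


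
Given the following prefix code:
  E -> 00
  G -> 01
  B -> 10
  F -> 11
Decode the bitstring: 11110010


Decoding step by step:
Bits 11 -> F
Bits 11 -> F
Bits 00 -> E
Bits 10 -> B


Decoded message: FFEB


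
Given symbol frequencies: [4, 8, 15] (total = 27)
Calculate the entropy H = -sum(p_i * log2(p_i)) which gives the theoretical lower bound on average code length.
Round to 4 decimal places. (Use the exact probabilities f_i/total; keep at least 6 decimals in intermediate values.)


Per-symbol terms -p_i * log2(p_i) with p_i = f_i/27:
  p = 4/27 = 0.148148: log2(p) = -2.754888, -p*log2(p) = 0.408131
  p = 8/27 = 0.296296: log2(p) = -1.754888, -p*log2(p) = 0.519967
  p = 15/27 = 0.555556: log2(p) = -0.847997, -p*log2(p) = 0.471109
H = 0.408131 + 0.519967 + 0.471109 = 1.399207

H = 1.3992 bits/symbol


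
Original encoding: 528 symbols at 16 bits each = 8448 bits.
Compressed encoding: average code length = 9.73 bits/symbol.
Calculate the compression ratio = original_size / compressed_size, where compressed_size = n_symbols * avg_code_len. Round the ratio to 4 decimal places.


original_size = n_symbols * orig_bits = 528 * 16 = 8448 bits
compressed_size = n_symbols * avg_code_len = 528 * 9.73 = 5137.44 bits
ratio = original_size / compressed_size = 8448 / 5137.44 = 1.6444

Compression ratio = 1.6444


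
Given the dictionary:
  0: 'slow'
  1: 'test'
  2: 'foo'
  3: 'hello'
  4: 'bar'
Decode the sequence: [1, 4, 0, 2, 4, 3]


Look up each index in the dictionary:
  1 -> 'test'
  4 -> 'bar'
  0 -> 'slow'
  2 -> 'foo'
  4 -> 'bar'
  3 -> 'hello'

Decoded: "test bar slow foo bar hello"


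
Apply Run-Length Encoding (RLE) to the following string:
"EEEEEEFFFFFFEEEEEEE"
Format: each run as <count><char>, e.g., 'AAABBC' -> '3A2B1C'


Scanning runs left to right:
  i=0: run of 'E' x 6 -> '6E'
  i=6: run of 'F' x 6 -> '6F'
  i=12: run of 'E' x 7 -> '7E'

RLE = 6E6F7E


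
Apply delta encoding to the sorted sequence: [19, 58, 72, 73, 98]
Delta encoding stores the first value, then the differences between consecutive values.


First value: 19
Deltas:
  58 - 19 = 39
  72 - 58 = 14
  73 - 72 = 1
  98 - 73 = 25


Delta encoded: [19, 39, 14, 1, 25]


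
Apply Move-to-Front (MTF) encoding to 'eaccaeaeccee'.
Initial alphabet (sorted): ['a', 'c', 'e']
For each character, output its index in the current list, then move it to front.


MTF encoding:
'e': index 2 in ['a', 'c', 'e'] -> ['e', 'a', 'c']
'a': index 1 in ['e', 'a', 'c'] -> ['a', 'e', 'c']
'c': index 2 in ['a', 'e', 'c'] -> ['c', 'a', 'e']
'c': index 0 in ['c', 'a', 'e'] -> ['c', 'a', 'e']
'a': index 1 in ['c', 'a', 'e'] -> ['a', 'c', 'e']
'e': index 2 in ['a', 'c', 'e'] -> ['e', 'a', 'c']
'a': index 1 in ['e', 'a', 'c'] -> ['a', 'e', 'c']
'e': index 1 in ['a', 'e', 'c'] -> ['e', 'a', 'c']
'c': index 2 in ['e', 'a', 'c'] -> ['c', 'e', 'a']
'c': index 0 in ['c', 'e', 'a'] -> ['c', 'e', 'a']
'e': index 1 in ['c', 'e', 'a'] -> ['e', 'c', 'a']
'e': index 0 in ['e', 'c', 'a'] -> ['e', 'c', 'a']


Output: [2, 1, 2, 0, 1, 2, 1, 1, 2, 0, 1, 0]


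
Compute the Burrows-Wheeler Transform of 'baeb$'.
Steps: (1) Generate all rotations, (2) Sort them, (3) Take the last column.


Rotations (sorted):
  0: $baeb -> last char: b
  1: aeb$b -> last char: b
  2: b$bae -> last char: e
  3: baeb$ -> last char: $
  4: eb$ba -> last char: a


BWT = bbe$a


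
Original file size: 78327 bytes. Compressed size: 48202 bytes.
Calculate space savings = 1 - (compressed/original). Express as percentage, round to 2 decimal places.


ratio = compressed/original = 48202/78327 = 0.615394
savings = 1 - ratio = 1 - 0.615394 = 0.384606
as a percentage: 0.384606 * 100 = 38.46%

Space savings = 1 - 48202/78327 = 38.46%


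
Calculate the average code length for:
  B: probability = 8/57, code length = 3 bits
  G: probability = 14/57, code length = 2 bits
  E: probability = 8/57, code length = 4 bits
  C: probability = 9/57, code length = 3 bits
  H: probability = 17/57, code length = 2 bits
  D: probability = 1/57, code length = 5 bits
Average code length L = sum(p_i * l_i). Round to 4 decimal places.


Weighted contributions p_i * l_i:
  B: (8/57) * 3 = 24/57
  G: (14/57) * 2 = 28/57
  E: (8/57) * 4 = 32/57
  C: (9/57) * 3 = 27/57
  H: (17/57) * 2 = 34/57
  D: (1/57) * 5 = 5/57
Sum = (24 + 28 + 32 + 27 + 34 + 5)/57 = 150/57

L = 150/57 = 2.6316 bits/symbol


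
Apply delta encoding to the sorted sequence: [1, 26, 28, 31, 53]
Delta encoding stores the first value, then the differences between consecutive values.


First value: 1
Deltas:
  26 - 1 = 25
  28 - 26 = 2
  31 - 28 = 3
  53 - 31 = 22


Delta encoded: [1, 25, 2, 3, 22]


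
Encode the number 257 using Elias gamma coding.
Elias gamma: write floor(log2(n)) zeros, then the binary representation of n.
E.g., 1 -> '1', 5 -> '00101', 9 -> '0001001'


num_bits = floor(log2(257)) + 1 = 9
leading_zeros = num_bits - 1 = 8
binary(257) = 100000001

Elias gamma(257) = '00000000' + '100000001' = 00000000100000001 (17 bits)


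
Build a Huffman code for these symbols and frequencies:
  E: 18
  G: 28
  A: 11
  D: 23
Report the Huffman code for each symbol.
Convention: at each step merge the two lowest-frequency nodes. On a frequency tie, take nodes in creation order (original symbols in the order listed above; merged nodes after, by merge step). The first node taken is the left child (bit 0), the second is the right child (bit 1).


Huffman tree construction:
Step 1: Merge A(11) + E(18) = 29
Step 2: Merge D(23) + G(28) = 51
Step 3: Merge (A+E)(29) + (D+G)(51) = 80
Read each symbol's code off the tree from the root (left child = 0, right child = 1).

Codes:
  E: 01 (length 2)
  G: 11 (length 2)
  A: 00 (length 2)
  D: 10 (length 2)
Average code length: 160/80 = 2.0000 bits/symbol


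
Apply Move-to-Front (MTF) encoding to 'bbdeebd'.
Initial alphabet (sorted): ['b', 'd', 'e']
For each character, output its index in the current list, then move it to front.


MTF encoding:
'b': index 0 in ['b', 'd', 'e'] -> ['b', 'd', 'e']
'b': index 0 in ['b', 'd', 'e'] -> ['b', 'd', 'e']
'd': index 1 in ['b', 'd', 'e'] -> ['d', 'b', 'e']
'e': index 2 in ['d', 'b', 'e'] -> ['e', 'd', 'b']
'e': index 0 in ['e', 'd', 'b'] -> ['e', 'd', 'b']
'b': index 2 in ['e', 'd', 'b'] -> ['b', 'e', 'd']
'd': index 2 in ['b', 'e', 'd'] -> ['d', 'b', 'e']


Output: [0, 0, 1, 2, 0, 2, 2]


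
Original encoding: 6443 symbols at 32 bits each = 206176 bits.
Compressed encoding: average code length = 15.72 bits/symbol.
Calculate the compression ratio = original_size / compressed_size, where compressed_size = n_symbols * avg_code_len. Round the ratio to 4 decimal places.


original_size = n_symbols * orig_bits = 6443 * 32 = 206176 bits
compressed_size = n_symbols * avg_code_len = 6443 * 15.72 = 101283.96 bits
ratio = original_size / compressed_size = 206176 / 101283.96 = 2.0356

Compression ratio = 2.0356


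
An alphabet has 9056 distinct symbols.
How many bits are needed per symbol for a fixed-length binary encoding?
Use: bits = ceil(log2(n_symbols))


log2(9056) = 13.1447
Bracket: 2^13 = 8192 < 9056 <= 2^14 = 16384
So ceil(log2(9056)) = 14

bits = ceil(log2(9056)) = ceil(13.1447) = 14 bits


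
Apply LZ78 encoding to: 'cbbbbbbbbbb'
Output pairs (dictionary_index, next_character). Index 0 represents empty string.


LZ78 encoding steps:
Dictionary: {0: ''}
Step 1: w='' (idx 0), next='c' -> output (0, 'c'), add 'c' as idx 1
Step 2: w='' (idx 0), next='b' -> output (0, 'b'), add 'b' as idx 2
Step 3: w='b' (idx 2), next='b' -> output (2, 'b'), add 'bb' as idx 3
Step 4: w='bb' (idx 3), next='b' -> output (3, 'b'), add 'bbb' as idx 4
Step 5: w='bbb' (idx 4), next='b' -> output (4, 'b'), add 'bbbb' as idx 5


Encoded: [(0, 'c'), (0, 'b'), (2, 'b'), (3, 'b'), (4, 'b')]


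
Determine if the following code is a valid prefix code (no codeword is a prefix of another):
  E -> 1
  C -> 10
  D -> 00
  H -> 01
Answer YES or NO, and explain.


Checking each pair (does one codeword prefix another?):
  E='1' vs C='10': prefix -- VIOLATION

NO -- this is NOT a valid prefix code. E (1) is a prefix of C (10).


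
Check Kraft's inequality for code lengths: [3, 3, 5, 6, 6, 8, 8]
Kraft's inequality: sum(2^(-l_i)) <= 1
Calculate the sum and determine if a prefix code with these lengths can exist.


Sum = 2^(-3) + 2^(-3) + 2^(-5) + 2^(-6) + 2^(-6) + 2^(-8) + 2^(-8)
    = 0.125 + 0.125 + 0.03125 + 0.015625 + 0.015625 + 0.00390625 + 0.00390625
    = 82/256 = 0.3203125
Since 0.3203125 <= 1, Kraft's inequality IS satisfied.
A prefix code with these lengths CAN exist.

Kraft sum = 0.3203125. Satisfied.


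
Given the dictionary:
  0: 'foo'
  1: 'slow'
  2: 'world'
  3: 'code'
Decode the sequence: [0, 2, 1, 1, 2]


Look up each index in the dictionary:
  0 -> 'foo'
  2 -> 'world'
  1 -> 'slow'
  1 -> 'slow'
  2 -> 'world'

Decoded: "foo world slow slow world"


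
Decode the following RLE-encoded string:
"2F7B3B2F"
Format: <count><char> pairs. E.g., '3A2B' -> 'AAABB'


Expanding each <count><char> pair:
  2F -> 'FF'
  7B -> 'BBBBBBB'
  3B -> 'BBB'
  2F -> 'FF'

Decoded = FFBBBBBBBBBBFF


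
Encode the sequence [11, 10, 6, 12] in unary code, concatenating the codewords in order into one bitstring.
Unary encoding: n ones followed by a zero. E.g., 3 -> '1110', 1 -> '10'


Encode each number as n ones followed by a terminating 0:
  11 -> 111111111110 (12 bits)
  10 -> 11111111110 (11 bits)
  6 -> 1111110 (7 bits)
  12 -> 1111111111110 (13 bits)
Total length = 12 + 11 + 7 + 13 = 43 bits.

Unary([11, 10, 6, 12]) = 1111111111101111111111011111101111111111110 (43 bits)


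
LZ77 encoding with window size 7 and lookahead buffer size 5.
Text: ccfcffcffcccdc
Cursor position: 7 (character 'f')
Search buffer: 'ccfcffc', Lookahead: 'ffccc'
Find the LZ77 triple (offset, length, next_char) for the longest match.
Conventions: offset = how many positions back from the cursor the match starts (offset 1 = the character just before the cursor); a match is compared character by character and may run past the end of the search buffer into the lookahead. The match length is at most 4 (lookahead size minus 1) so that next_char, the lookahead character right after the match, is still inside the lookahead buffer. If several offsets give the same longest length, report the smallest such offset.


Try each offset into the search buffer:
  offset=1 (pos 6, char 'c'): match length 0
  offset=2 (pos 5, char 'f'): match length 1
  offset=3 (pos 4, char 'f'): match length 3
  offset=4 (pos 3, char 'c'): match length 0
  offset=5 (pos 2, char 'f'): match length 1
  offset=6 (pos 1, char 'c'): match length 0
  offset=7 (pos 0, char 'c'): match length 0
Longest match has length 3 at offset 3.
next_char = character at position 7 + 3 = 10 -> 'c'

Best match: offset=3, length=3 (matching 'ffc' starting at position 4)
LZ77 triple: (3, 3, 'c')


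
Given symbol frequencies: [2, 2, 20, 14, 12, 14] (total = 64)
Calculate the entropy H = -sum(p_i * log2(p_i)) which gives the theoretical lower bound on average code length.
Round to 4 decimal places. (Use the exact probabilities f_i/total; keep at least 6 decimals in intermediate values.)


Per-symbol terms -p_i * log2(p_i) with p_i = f_i/64:
  p = 2/64 = 0.031250: log2(p) = -5.000000, -p*log2(p) = 0.156250
  p = 2/64 = 0.031250: log2(p) = -5.000000, -p*log2(p) = 0.156250
  p = 20/64 = 0.312500: log2(p) = -1.678072, -p*log2(p) = 0.524397
  p = 14/64 = 0.218750: log2(p) = -2.192645, -p*log2(p) = 0.479641
  p = 12/64 = 0.187500: log2(p) = -2.415037, -p*log2(p) = 0.452820
  p = 14/64 = 0.218750: log2(p) = -2.192645, -p*log2(p) = 0.479641
H = 0.156250 + 0.156250 + 0.524397 + 0.479641 + 0.452820 + 0.479641 = 2.248999

H = 2.249 bits/symbol


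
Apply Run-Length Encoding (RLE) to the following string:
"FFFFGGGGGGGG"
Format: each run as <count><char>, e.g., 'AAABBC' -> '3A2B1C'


Scanning runs left to right:
  i=0: run of 'F' x 4 -> '4F'
  i=4: run of 'G' x 8 -> '8G'

RLE = 4F8G


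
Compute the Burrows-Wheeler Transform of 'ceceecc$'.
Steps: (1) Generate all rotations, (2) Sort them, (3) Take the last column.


Rotations (sorted):
  0: $ceceecc -> last char: c
  1: c$ceceec -> last char: c
  2: cc$cecee -> last char: e
  3: ceceecc$ -> last char: $
  4: ceecc$ce -> last char: e
  5: ecc$cece -> last char: e
  6: eceecc$c -> last char: c
  7: eecc$cec -> last char: c


BWT = cce$eecc


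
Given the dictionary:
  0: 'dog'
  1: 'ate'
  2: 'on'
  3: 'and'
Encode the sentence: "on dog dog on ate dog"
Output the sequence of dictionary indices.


Look up each word in the dictionary:
  'on' -> 2
  'dog' -> 0
  'dog' -> 0
  'on' -> 2
  'ate' -> 1
  'dog' -> 0

Encoded: [2, 0, 0, 2, 1, 0]


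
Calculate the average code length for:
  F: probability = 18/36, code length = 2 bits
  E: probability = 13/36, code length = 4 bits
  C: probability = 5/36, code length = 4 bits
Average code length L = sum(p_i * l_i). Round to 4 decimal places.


Weighted contributions p_i * l_i:
  F: (18/36) * 2 = 36/36
  E: (13/36) * 4 = 52/36
  C: (5/36) * 4 = 20/36
Sum = (36 + 52 + 20)/36 = 108/36

L = 108/36 = 3.0000 bits/symbol


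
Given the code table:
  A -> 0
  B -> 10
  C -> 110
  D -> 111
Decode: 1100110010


Decoding:
110 -> C
0 -> A
110 -> C
0 -> A
10 -> B


Result: CACAB


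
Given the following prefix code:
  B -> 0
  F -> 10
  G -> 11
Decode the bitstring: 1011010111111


Decoding step by step:
Bits 10 -> F
Bits 11 -> G
Bits 0 -> B
Bits 10 -> F
Bits 11 -> G
Bits 11 -> G
Bits 11 -> G


Decoded message: FGBFGGG


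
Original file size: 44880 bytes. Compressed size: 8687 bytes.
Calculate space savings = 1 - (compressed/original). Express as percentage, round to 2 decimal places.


ratio = compressed/original = 8687/44880 = 0.193561
savings = 1 - ratio = 1 - 0.193561 = 0.806439
as a percentage: 0.806439 * 100 = 80.64%

Space savings = 1 - 8687/44880 = 80.64%


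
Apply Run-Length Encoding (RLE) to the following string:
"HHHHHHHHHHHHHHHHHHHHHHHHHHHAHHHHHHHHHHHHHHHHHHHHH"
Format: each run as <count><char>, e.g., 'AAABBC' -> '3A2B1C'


Scanning runs left to right:
  i=0: run of 'H' x 27 -> '27H'
  i=27: run of 'A' x 1 -> '1A'
  i=28: run of 'H' x 21 -> '21H'

RLE = 27H1A21H


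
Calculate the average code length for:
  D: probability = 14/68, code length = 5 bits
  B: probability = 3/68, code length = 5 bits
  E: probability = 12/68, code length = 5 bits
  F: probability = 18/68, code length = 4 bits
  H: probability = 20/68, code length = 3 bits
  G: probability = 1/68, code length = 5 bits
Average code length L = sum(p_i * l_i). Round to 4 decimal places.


Weighted contributions p_i * l_i:
  D: (14/68) * 5 = 70/68
  B: (3/68) * 5 = 15/68
  E: (12/68) * 5 = 60/68
  F: (18/68) * 4 = 72/68
  H: (20/68) * 3 = 60/68
  G: (1/68) * 5 = 5/68
Sum = (70 + 15 + 60 + 72 + 60 + 5)/68 = 282/68

L = 282/68 = 4.1471 bits/symbol


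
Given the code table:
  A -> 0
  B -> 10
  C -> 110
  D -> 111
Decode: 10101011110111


Decoding:
10 -> B
10 -> B
10 -> B
111 -> D
10 -> B
111 -> D


Result: BBBDBD


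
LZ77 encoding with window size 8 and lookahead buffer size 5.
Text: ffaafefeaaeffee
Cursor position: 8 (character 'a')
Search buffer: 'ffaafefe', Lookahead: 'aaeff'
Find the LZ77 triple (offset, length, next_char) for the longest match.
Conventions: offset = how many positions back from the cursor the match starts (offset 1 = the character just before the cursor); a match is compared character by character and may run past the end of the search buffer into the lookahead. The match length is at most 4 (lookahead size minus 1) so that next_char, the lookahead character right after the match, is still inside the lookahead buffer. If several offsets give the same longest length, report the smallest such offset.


Try each offset into the search buffer:
  offset=1 (pos 7, char 'e'): match length 0
  offset=2 (pos 6, char 'f'): match length 0
  offset=3 (pos 5, char 'e'): match length 0
  offset=4 (pos 4, char 'f'): match length 0
  offset=5 (pos 3, char 'a'): match length 1
  offset=6 (pos 2, char 'a'): match length 2
  offset=7 (pos 1, char 'f'): match length 0
  offset=8 (pos 0, char 'f'): match length 0
Longest match has length 2 at offset 6.
next_char = character at position 8 + 2 = 10 -> 'e'

Best match: offset=6, length=2 (matching 'aa' starting at position 2)
LZ77 triple: (6, 2, 'e')


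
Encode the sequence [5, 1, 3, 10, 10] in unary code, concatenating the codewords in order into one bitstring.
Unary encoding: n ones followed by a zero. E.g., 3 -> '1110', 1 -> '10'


Encode each number as n ones followed by a terminating 0:
  5 -> 111110 (6 bits)
  1 -> 10 (2 bits)
  3 -> 1110 (4 bits)
  10 -> 11111111110 (11 bits)
  10 -> 11111111110 (11 bits)
Total length = 6 + 2 + 4 + 11 + 11 = 34 bits.

Unary([5, 1, 3, 10, 10]) = 1111101011101111111111011111111110 (34 bits)


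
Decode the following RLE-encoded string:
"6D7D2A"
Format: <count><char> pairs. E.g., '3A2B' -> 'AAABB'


Expanding each <count><char> pair:
  6D -> 'DDDDDD'
  7D -> 'DDDDDDD'
  2A -> 'AA'

Decoded = DDDDDDDDDDDDDAA


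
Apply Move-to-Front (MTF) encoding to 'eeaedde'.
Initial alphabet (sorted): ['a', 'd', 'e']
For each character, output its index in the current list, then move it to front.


MTF encoding:
'e': index 2 in ['a', 'd', 'e'] -> ['e', 'a', 'd']
'e': index 0 in ['e', 'a', 'd'] -> ['e', 'a', 'd']
'a': index 1 in ['e', 'a', 'd'] -> ['a', 'e', 'd']
'e': index 1 in ['a', 'e', 'd'] -> ['e', 'a', 'd']
'd': index 2 in ['e', 'a', 'd'] -> ['d', 'e', 'a']
'd': index 0 in ['d', 'e', 'a'] -> ['d', 'e', 'a']
'e': index 1 in ['d', 'e', 'a'] -> ['e', 'd', 'a']


Output: [2, 0, 1, 1, 2, 0, 1]


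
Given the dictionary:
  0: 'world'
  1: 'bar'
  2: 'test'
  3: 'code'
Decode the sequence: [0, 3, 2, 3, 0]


Look up each index in the dictionary:
  0 -> 'world'
  3 -> 'code'
  2 -> 'test'
  3 -> 'code'
  0 -> 'world'

Decoded: "world code test code world"


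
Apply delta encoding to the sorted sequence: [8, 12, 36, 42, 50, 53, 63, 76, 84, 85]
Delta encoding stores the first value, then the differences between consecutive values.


First value: 8
Deltas:
  12 - 8 = 4
  36 - 12 = 24
  42 - 36 = 6
  50 - 42 = 8
  53 - 50 = 3
  63 - 53 = 10
  76 - 63 = 13
  84 - 76 = 8
  85 - 84 = 1


Delta encoded: [8, 4, 24, 6, 8, 3, 10, 13, 8, 1]


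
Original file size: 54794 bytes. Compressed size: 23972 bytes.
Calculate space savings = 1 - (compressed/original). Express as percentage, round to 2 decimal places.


ratio = compressed/original = 23972/54794 = 0.437493
savings = 1 - ratio = 1 - 0.437493 = 0.562507
as a percentage: 0.562507 * 100 = 56.25%

Space savings = 1 - 23972/54794 = 56.25%


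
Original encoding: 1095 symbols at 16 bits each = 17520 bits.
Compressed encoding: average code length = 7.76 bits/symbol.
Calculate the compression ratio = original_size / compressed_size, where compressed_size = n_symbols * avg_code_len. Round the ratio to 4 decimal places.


original_size = n_symbols * orig_bits = 1095 * 16 = 17520 bits
compressed_size = n_symbols * avg_code_len = 1095 * 7.76 = 8497.2 bits
ratio = original_size / compressed_size = 17520 / 8497.2 = 2.0619

Compression ratio = 2.0619


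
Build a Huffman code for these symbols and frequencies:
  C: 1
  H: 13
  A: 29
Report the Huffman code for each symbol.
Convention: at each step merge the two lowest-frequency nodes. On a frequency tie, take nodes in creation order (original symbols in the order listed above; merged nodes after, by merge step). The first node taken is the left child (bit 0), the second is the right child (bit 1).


Huffman tree construction:
Step 1: Merge C(1) + H(13) = 14
Step 2: Merge (C+H)(14) + A(29) = 43
Read each symbol's code off the tree from the root (left child = 0, right child = 1).

Codes:
  C: 00 (length 2)
  H: 01 (length 2)
  A: 1 (length 1)
Average code length: 57/43 = 1.3256 bits/symbol


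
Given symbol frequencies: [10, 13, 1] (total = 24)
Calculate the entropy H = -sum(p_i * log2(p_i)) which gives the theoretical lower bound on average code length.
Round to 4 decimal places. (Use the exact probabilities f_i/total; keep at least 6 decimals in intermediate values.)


Per-symbol terms -p_i * log2(p_i) with p_i = f_i/24:
  p = 10/24 = 0.416667: log2(p) = -1.263034, -p*log2(p) = 0.526264
  p = 13/24 = 0.541667: log2(p) = -0.884523, -p*log2(p) = 0.479117
  p = 1/24 = 0.041667: log2(p) = -4.584963, -p*log2(p) = 0.191040
H = 0.526264 + 0.479117 + 0.191040 = 1.196421

H = 1.1964 bits/symbol


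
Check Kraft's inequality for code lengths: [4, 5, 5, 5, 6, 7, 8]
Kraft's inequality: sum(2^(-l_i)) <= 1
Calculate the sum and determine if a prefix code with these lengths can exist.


Sum = 2^(-4) + 2^(-5) + 2^(-5) + 2^(-5) + 2^(-6) + 2^(-7) + 2^(-8)
    = 0.0625 + 0.03125 + 0.03125 + 0.03125 + 0.015625 + 0.0078125 + 0.00390625
    = 47/256 = 0.18359375
Since 0.18359375 <= 1, Kraft's inequality IS satisfied.
A prefix code with these lengths CAN exist.

Kraft sum = 0.18359375. Satisfied.


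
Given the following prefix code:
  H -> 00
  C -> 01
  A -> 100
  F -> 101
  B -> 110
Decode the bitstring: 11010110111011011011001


Decoding step by step:
Bits 110 -> B
Bits 101 -> F
Bits 101 -> F
Bits 110 -> B
Bits 110 -> B
Bits 110 -> B
Bits 110 -> B
Bits 01 -> C


Decoded message: BFFBBBBC


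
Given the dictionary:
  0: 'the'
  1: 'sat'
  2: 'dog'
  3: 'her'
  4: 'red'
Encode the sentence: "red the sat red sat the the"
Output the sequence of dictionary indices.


Look up each word in the dictionary:
  'red' -> 4
  'the' -> 0
  'sat' -> 1
  'red' -> 4
  'sat' -> 1
  'the' -> 0
  'the' -> 0

Encoded: [4, 0, 1, 4, 1, 0, 0]


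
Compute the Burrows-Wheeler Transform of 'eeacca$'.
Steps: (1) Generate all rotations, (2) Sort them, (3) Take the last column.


Rotations (sorted):
  0: $eeacca -> last char: a
  1: a$eeacc -> last char: c
  2: acca$ee -> last char: e
  3: ca$eeac -> last char: c
  4: cca$eea -> last char: a
  5: eacca$e -> last char: e
  6: eeacca$ -> last char: $


BWT = acecae$


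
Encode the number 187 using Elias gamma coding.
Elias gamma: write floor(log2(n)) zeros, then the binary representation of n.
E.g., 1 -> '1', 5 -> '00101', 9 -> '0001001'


num_bits = floor(log2(187)) + 1 = 8
leading_zeros = num_bits - 1 = 7
binary(187) = 10111011

Elias gamma(187) = '0000000' + '10111011' = 000000010111011 (15 bits)


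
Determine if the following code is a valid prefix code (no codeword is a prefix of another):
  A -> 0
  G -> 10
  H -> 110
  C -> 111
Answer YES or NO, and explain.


Checking each pair (does one codeword prefix another?):
  A='0' vs G='10': no prefix
  A='0' vs H='110': no prefix
  A='0' vs C='111': no prefix
  G='10' vs A='0': no prefix
  G='10' vs H='110': no prefix
  G='10' vs C='111': no prefix
  H='110' vs A='0': no prefix
  H='110' vs G='10': no prefix
  H='110' vs C='111': no prefix
  C='111' vs A='0': no prefix
  C='111' vs G='10': no prefix
  C='111' vs H='110': no prefix
No violation found over all pairs.

YES -- this is a valid prefix code. No codeword is a prefix of any other codeword.


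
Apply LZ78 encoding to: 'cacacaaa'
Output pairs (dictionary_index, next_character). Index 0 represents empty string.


LZ78 encoding steps:
Dictionary: {0: ''}
Step 1: w='' (idx 0), next='c' -> output (0, 'c'), add 'c' as idx 1
Step 2: w='' (idx 0), next='a' -> output (0, 'a'), add 'a' as idx 2
Step 3: w='c' (idx 1), next='a' -> output (1, 'a'), add 'ca' as idx 3
Step 4: w='ca' (idx 3), next='a' -> output (3, 'a'), add 'caa' as idx 4
Step 5: w='a' (idx 2), end of input -> output (2, '')


Encoded: [(0, 'c'), (0, 'a'), (1, 'a'), (3, 'a'), (2, '')]


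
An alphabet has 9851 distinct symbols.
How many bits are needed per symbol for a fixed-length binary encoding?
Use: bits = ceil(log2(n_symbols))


log2(9851) = 13.2661
Bracket: 2^13 = 8192 < 9851 <= 2^14 = 16384
So ceil(log2(9851)) = 14

bits = ceil(log2(9851)) = ceil(13.2661) = 14 bits


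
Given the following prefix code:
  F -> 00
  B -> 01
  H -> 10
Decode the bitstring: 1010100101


Decoding step by step:
Bits 10 -> H
Bits 10 -> H
Bits 10 -> H
Bits 01 -> B
Bits 01 -> B


Decoded message: HHHBB


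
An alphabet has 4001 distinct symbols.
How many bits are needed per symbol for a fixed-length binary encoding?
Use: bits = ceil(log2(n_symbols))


log2(4001) = 11.9661
Bracket: 2^11 = 2048 < 4001 <= 2^12 = 4096
So ceil(log2(4001)) = 12

bits = ceil(log2(4001)) = ceil(11.9661) = 12 bits


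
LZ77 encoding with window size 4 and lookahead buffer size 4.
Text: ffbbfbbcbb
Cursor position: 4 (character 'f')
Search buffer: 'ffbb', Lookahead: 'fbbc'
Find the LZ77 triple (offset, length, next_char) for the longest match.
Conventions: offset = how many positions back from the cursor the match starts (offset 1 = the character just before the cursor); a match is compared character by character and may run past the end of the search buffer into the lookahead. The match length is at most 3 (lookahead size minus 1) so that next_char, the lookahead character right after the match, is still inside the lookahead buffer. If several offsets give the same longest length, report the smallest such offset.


Try each offset into the search buffer:
  offset=1 (pos 3, char 'b'): match length 0
  offset=2 (pos 2, char 'b'): match length 0
  offset=3 (pos 1, char 'f'): match length 3
  offset=4 (pos 0, char 'f'): match length 1
Longest match has length 3 at offset 3.
next_char = character at position 4 + 3 = 7 -> 'c'

Best match: offset=3, length=3 (matching 'fbb' starting at position 1)
LZ77 triple: (3, 3, 'c')


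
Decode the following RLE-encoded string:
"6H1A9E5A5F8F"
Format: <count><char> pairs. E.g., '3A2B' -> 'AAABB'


Expanding each <count><char> pair:
  6H -> 'HHHHHH'
  1A -> 'A'
  9E -> 'EEEEEEEEE'
  5A -> 'AAAAA'
  5F -> 'FFFFF'
  8F -> 'FFFFFFFF'

Decoded = HHHHHHAEEEEEEEEEAAAAAFFFFFFFFFFFFF


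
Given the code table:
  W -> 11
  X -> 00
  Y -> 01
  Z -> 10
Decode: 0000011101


Decoding:
00 -> X
00 -> X
01 -> Y
11 -> W
01 -> Y


Result: XXYWY


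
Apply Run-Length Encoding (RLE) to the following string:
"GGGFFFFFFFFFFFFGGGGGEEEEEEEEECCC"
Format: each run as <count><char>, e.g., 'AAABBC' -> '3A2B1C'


Scanning runs left to right:
  i=0: run of 'G' x 3 -> '3G'
  i=3: run of 'F' x 12 -> '12F'
  i=15: run of 'G' x 5 -> '5G'
  i=20: run of 'E' x 9 -> '9E'
  i=29: run of 'C' x 3 -> '3C'

RLE = 3G12F5G9E3C
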